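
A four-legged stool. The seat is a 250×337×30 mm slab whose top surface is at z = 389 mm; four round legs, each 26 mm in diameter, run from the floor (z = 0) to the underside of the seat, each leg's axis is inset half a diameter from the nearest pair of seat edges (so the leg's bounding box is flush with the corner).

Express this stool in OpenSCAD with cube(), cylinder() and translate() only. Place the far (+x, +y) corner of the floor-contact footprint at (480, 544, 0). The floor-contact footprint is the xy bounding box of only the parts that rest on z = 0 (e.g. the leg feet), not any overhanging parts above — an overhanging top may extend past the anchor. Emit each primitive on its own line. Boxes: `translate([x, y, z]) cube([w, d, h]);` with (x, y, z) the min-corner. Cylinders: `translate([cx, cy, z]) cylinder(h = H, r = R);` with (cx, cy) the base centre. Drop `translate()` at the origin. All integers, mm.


translate([230, 207, 359]) cube([250, 337, 30]);
translate([243, 220, 0]) cylinder(h = 359, r = 13);
translate([467, 220, 0]) cylinder(h = 359, r = 13);
translate([243, 531, 0]) cylinder(h = 359, r = 13);
translate([467, 531, 0]) cylinder(h = 359, r = 13);


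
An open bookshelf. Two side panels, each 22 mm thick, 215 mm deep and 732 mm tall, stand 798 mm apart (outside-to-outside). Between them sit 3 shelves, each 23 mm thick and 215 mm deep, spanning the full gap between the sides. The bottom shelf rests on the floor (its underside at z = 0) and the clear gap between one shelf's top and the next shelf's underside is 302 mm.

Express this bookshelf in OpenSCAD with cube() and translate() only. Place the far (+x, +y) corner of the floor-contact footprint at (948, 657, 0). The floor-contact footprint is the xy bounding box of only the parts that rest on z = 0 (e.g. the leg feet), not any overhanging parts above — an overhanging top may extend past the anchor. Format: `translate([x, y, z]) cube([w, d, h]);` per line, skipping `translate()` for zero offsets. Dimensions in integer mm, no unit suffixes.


translate([150, 442, 0]) cube([22, 215, 732]);
translate([926, 442, 0]) cube([22, 215, 732]);
translate([172, 442, 0]) cube([754, 215, 23]);
translate([172, 442, 325]) cube([754, 215, 23]);
translate([172, 442, 650]) cube([754, 215, 23]);


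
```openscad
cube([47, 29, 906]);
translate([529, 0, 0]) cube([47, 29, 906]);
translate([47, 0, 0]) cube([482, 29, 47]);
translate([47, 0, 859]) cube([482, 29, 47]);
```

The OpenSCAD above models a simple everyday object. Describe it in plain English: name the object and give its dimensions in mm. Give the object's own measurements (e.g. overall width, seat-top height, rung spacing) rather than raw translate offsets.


A rectangular picture frame lying in the x–z plane (depth along y). The opening is 482 mm wide (x) by 812 mm tall (z), surrounded by a border 47 mm wide on all four sides. The frame is 29 mm deep and is made of two full-height vertical stiles with two horizontal rails fitted between them.


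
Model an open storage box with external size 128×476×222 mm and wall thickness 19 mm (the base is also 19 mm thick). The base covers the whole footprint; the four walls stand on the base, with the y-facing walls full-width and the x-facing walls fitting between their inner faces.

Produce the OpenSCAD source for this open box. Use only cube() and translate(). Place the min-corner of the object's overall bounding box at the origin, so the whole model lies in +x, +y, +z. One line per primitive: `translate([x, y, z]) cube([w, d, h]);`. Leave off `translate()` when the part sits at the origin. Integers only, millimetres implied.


cube([128, 476, 19]);
translate([0, 0, 19]) cube([128, 19, 203]);
translate([0, 457, 19]) cube([128, 19, 203]);
translate([0, 19, 19]) cube([19, 438, 203]);
translate([109, 19, 19]) cube([19, 438, 203]);


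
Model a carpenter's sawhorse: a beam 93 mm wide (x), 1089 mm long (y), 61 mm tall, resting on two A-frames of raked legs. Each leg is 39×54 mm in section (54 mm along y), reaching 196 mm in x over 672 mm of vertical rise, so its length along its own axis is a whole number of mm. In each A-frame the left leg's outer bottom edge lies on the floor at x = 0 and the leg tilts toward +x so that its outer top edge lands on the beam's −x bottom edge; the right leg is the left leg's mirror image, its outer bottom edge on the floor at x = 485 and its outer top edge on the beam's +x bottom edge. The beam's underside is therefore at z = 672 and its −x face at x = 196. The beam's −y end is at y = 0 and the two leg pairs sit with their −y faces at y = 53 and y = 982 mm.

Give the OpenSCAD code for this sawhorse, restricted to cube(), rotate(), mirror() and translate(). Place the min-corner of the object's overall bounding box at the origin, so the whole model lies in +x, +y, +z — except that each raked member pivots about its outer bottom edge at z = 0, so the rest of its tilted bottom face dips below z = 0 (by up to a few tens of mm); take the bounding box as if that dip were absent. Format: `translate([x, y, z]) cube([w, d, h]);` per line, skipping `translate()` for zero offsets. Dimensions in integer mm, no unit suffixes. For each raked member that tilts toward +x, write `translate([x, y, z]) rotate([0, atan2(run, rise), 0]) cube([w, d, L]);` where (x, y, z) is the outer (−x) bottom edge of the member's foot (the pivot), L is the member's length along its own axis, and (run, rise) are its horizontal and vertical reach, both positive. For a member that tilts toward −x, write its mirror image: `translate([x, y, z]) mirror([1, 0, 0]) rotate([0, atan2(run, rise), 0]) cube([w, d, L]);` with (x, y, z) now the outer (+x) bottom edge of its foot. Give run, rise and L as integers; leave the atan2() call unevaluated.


translate([196, 0, 672]) cube([93, 1089, 61]);
translate([0, 53, 0]) rotate([0, atan2(196, 672), 0]) cube([39, 54, 700]);
translate([485, 53, 0]) mirror([1, 0, 0]) rotate([0, atan2(196, 672), 0]) cube([39, 54, 700]);
translate([0, 982, 0]) rotate([0, atan2(196, 672), 0]) cube([39, 54, 700]);
translate([485, 982, 0]) mirror([1, 0, 0]) rotate([0, atan2(196, 672), 0]) cube([39, 54, 700]);


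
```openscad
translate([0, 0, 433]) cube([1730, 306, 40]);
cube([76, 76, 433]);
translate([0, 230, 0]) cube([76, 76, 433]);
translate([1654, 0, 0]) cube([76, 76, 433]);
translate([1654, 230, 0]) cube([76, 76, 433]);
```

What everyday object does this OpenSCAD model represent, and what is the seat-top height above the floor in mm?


A bench. The seat-top height is 473 mm.

A long slab on four corner posts — a bench. The slab sits at z = 433 with thickness 40, so the top is 433 + 40 = 473 mm.


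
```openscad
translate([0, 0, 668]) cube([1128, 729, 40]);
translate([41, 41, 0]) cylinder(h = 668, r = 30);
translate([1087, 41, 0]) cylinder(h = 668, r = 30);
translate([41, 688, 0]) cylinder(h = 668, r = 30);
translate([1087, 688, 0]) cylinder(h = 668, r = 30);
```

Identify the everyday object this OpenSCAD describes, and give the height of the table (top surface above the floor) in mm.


A table. The table height is 708 mm.

A 1128×729×40 slab sits at z = 668 on four Ø60 mm round legs — a table. The top surface is at 668 + 40 = 708 mm.


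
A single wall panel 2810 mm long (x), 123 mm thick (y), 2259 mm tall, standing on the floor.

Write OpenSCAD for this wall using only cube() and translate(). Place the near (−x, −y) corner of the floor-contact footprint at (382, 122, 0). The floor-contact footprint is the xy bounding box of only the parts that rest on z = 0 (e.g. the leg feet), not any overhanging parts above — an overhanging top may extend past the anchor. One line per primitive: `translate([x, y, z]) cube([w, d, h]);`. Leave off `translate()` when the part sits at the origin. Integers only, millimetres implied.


translate([382, 122, 0]) cube([2810, 123, 2259]);


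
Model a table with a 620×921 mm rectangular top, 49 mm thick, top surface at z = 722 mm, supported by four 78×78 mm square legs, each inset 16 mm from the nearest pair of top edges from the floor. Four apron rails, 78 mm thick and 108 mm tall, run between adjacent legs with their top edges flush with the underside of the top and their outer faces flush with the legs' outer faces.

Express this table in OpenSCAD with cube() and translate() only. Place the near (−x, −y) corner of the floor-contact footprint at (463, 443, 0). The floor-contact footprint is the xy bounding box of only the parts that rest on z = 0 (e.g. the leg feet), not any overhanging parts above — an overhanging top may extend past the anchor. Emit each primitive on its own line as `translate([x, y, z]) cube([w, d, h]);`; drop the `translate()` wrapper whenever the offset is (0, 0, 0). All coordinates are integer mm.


translate([447, 427, 673]) cube([620, 921, 49]);
translate([463, 443, 0]) cube([78, 78, 673]);
translate([973, 443, 0]) cube([78, 78, 673]);
translate([463, 1254, 0]) cube([78, 78, 673]);
translate([973, 1254, 0]) cube([78, 78, 673]);
translate([541, 443, 565]) cube([432, 78, 108]);
translate([541, 1254, 565]) cube([432, 78, 108]);
translate([463, 521, 565]) cube([78, 733, 108]);
translate([973, 521, 565]) cube([78, 733, 108]);


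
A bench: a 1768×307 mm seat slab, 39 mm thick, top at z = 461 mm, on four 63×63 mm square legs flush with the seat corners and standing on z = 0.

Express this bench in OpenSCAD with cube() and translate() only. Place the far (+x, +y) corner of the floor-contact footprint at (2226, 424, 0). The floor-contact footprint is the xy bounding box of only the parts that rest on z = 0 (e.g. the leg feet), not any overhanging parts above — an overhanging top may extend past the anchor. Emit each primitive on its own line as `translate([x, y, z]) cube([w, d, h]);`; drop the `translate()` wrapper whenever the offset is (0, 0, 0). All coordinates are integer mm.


// leg_h = 461 − 39 = 422
translate([458, 117, 422]) cube([1768, 307, 39]);
translate([458, 117, 0]) cube([63, 63, 422]);
translate([458, 361, 0]) cube([63, 63, 422]);
translate([2163, 117, 0]) cube([63, 63, 422]);
translate([2163, 361, 0]) cube([63, 63, 422]);


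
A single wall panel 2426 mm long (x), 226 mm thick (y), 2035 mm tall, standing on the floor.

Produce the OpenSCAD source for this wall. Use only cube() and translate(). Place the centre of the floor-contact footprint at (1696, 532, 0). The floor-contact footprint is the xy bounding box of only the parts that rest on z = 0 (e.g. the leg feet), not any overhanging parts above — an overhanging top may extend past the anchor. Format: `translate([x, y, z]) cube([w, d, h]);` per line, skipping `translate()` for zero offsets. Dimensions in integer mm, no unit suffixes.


translate([483, 419, 0]) cube([2426, 226, 2035]);


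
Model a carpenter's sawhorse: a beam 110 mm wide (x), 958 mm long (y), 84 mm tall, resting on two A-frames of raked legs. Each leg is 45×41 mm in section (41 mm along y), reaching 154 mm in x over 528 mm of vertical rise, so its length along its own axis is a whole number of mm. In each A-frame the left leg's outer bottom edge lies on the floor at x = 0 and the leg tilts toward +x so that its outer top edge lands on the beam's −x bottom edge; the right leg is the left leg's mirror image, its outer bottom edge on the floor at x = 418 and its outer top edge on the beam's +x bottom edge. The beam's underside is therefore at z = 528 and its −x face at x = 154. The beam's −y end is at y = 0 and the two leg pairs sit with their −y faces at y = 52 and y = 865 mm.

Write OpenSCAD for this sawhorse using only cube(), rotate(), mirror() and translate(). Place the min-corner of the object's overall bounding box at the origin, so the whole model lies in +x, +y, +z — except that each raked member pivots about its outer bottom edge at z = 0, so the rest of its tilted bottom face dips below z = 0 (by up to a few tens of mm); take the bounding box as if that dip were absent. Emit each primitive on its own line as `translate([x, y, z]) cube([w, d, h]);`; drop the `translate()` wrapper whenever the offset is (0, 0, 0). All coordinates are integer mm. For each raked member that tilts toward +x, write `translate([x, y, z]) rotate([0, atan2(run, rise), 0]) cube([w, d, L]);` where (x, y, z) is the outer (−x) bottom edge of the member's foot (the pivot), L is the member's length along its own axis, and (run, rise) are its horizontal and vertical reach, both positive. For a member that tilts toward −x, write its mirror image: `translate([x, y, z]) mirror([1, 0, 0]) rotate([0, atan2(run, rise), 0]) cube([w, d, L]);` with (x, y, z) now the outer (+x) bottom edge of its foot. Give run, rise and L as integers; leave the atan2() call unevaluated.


// leg length = √(154² + 528²) = 550
// right-leg outer foot x = 2·154 + 110 = 418
// beam min-corner = (154, 0, 528)
translate([154, 0, 528]) cube([110, 958, 84]);
translate([0, 52, 0]) rotate([0, atan2(154, 528), 0]) cube([45, 41, 550]);
translate([418, 52, 0]) mirror([1, 0, 0]) rotate([0, atan2(154, 528), 0]) cube([45, 41, 550]);
translate([0, 865, 0]) rotate([0, atan2(154, 528), 0]) cube([45, 41, 550]);
translate([418, 865, 0]) mirror([1, 0, 0]) rotate([0, atan2(154, 528), 0]) cube([45, 41, 550]);


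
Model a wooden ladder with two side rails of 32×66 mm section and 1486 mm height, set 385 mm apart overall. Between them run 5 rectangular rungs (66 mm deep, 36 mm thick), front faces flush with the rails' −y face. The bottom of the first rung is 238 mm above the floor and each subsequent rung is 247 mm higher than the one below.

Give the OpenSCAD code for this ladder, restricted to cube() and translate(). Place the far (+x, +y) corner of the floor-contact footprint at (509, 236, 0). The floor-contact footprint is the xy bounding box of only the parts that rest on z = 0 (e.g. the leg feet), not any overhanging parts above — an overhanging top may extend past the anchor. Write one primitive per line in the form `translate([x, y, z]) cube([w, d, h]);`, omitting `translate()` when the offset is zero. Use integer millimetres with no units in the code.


translate([124, 170, 0]) cube([32, 66, 1486]);
translate([477, 170, 0]) cube([32, 66, 1486]);
translate([156, 170, 238]) cube([321, 66, 36]);
translate([156, 170, 485]) cube([321, 66, 36]);
translate([156, 170, 732]) cube([321, 66, 36]);
translate([156, 170, 979]) cube([321, 66, 36]);
translate([156, 170, 1226]) cube([321, 66, 36]);


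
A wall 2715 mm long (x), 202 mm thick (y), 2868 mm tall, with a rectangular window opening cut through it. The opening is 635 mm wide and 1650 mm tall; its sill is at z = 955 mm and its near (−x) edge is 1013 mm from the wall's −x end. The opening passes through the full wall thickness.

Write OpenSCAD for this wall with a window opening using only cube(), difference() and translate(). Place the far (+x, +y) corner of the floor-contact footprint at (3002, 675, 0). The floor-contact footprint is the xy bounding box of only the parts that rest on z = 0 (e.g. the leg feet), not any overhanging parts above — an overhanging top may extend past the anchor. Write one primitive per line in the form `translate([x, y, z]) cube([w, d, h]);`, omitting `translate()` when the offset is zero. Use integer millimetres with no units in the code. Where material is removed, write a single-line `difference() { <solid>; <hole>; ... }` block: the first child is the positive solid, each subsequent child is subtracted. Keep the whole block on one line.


difference() { translate([287, 473, 0]) cube([2715, 202, 2868]); translate([1300, 473, 955]) cube([635, 202, 1650]); }


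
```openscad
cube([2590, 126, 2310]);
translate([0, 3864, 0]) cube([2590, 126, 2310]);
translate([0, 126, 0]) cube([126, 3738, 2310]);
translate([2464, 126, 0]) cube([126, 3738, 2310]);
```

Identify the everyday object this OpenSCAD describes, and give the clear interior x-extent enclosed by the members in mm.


A house (or room) frame. The interior width is 2338 mm.

Four 2310 mm walls enclosing a rectangle with no floor or roof — a room or house frame. Outside width is 2590 mm and wall thickness is 126 mm, so the interior width is 2590 − 2 × 126 = 2338 mm.


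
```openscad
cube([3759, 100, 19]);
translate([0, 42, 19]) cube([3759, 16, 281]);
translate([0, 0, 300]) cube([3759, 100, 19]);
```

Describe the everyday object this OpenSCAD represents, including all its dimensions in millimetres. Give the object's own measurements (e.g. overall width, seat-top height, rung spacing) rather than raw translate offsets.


An I-beam lying along x, 3759 mm long. Overall section height 319 mm. Two flanges 100 mm wide (y) and 19 mm thick, one on the floor and one at the top; a web 16 mm thick runs between them, centred on the flange width.


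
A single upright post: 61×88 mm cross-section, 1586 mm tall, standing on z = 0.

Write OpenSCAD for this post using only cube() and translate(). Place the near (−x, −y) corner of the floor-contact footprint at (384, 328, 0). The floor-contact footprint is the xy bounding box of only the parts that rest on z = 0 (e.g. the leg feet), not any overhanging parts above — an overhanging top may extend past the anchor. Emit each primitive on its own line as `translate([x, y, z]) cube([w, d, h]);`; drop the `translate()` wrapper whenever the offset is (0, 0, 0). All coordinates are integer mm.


translate([384, 328, 0]) cube([61, 88, 1586]);


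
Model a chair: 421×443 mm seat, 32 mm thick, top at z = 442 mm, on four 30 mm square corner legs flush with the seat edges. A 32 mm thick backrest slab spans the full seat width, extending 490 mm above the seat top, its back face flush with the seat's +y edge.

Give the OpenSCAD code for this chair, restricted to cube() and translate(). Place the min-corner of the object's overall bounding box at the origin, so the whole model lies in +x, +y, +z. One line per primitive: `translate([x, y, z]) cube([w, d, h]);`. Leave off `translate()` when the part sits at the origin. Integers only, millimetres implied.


translate([0, 0, 410]) cube([421, 443, 32]);
cube([30, 30, 410]);
translate([391, 0, 0]) cube([30, 30, 410]);
translate([0, 413, 0]) cube([30, 30, 410]);
translate([391, 413, 0]) cube([30, 30, 410]);
translate([0, 411, 442]) cube([421, 32, 490]);


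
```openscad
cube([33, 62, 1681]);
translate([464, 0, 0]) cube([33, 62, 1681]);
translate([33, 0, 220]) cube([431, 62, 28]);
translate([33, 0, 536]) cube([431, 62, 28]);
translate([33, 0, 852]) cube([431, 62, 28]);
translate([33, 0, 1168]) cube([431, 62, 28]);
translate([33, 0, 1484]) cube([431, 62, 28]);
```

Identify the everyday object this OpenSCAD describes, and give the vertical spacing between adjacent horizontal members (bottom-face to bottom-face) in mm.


A ladder. The rung spacing is 316 mm.

Two tall 33×62 posts with 5 short bars between them — a ladder. Adjacent rungs sit at z = 220 and z = 536, so the spacing is 536 − 220 = 316 mm.


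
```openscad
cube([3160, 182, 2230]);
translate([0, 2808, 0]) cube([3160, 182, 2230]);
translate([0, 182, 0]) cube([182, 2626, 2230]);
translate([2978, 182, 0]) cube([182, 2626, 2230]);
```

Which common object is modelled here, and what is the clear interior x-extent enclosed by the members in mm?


A house (or room) frame. The interior width is 2796 mm.

Four 2230 mm walls enclosing a rectangle with no floor or roof — a room or house frame. Outside width is 3160 mm and wall thickness is 182 mm, so the interior width is 3160 − 2 × 182 = 2796 mm.


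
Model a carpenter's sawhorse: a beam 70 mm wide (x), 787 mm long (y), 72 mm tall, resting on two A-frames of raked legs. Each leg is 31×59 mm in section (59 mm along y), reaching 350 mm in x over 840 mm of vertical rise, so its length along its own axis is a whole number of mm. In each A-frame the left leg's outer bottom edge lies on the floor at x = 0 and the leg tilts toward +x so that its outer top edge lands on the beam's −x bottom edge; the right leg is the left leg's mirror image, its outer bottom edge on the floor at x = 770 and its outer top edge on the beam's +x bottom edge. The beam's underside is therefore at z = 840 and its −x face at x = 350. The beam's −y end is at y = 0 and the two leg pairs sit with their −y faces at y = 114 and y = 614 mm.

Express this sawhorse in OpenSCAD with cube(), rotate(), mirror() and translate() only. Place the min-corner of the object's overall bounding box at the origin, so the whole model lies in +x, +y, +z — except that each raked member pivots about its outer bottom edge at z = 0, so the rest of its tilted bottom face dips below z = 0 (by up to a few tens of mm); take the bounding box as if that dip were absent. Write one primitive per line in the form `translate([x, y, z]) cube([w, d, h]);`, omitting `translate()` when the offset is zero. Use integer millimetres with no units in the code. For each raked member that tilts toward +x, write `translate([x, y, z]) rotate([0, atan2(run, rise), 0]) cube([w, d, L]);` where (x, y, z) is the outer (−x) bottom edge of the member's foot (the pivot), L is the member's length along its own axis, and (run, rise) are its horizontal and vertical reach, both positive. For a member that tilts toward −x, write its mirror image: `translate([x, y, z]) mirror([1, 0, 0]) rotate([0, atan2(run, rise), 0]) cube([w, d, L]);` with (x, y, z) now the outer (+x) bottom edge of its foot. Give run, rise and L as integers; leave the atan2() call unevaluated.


translate([350, 0, 840]) cube([70, 787, 72]);
translate([0, 114, 0]) rotate([0, atan2(350, 840), 0]) cube([31, 59, 910]);
translate([770, 114, 0]) mirror([1, 0, 0]) rotate([0, atan2(350, 840), 0]) cube([31, 59, 910]);
translate([0, 614, 0]) rotate([0, atan2(350, 840), 0]) cube([31, 59, 910]);
translate([770, 614, 0]) mirror([1, 0, 0]) rotate([0, atan2(350, 840), 0]) cube([31, 59, 910]);


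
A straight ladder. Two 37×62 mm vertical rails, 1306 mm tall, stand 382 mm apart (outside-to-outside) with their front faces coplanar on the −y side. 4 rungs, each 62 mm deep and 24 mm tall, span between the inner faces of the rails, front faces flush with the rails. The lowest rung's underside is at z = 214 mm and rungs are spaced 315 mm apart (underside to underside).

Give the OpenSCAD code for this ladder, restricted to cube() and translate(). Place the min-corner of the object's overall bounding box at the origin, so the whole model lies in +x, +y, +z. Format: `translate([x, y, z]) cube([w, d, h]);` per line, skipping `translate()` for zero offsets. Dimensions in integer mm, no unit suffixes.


// rung span = 382 - 2*37 = 308
// rung[k] z = 214 + k*315
cube([37, 62, 1306]);
translate([345, 0, 0]) cube([37, 62, 1306]);
translate([37, 0, 214]) cube([308, 62, 24]);
translate([37, 0, 529]) cube([308, 62, 24]);
translate([37, 0, 844]) cube([308, 62, 24]);
translate([37, 0, 1159]) cube([308, 62, 24]);


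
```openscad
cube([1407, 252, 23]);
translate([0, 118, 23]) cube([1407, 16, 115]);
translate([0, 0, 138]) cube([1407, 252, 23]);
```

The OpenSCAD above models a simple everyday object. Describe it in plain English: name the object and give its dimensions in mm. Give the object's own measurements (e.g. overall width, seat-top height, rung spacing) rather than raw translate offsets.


An I-beam lying along x, 1407 mm long. Overall section height 161 mm. Two flanges 252 mm wide (y) and 23 mm thick, one on the floor and one at the top; a web 16 mm thick runs between them, centred on the flange width.


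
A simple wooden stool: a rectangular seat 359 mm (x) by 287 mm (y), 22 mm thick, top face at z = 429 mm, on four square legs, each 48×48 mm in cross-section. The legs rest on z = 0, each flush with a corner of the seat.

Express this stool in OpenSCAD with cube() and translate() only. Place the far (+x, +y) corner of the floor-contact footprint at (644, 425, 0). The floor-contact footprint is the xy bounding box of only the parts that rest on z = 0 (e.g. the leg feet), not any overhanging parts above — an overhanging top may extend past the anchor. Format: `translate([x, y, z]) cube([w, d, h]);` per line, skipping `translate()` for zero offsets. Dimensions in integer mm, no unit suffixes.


translate([285, 138, 407]) cube([359, 287, 22]);
translate([285, 138, 0]) cube([48, 48, 407]);
translate([596, 138, 0]) cube([48, 48, 407]);
translate([285, 377, 0]) cube([48, 48, 407]);
translate([596, 377, 0]) cube([48, 48, 407]);


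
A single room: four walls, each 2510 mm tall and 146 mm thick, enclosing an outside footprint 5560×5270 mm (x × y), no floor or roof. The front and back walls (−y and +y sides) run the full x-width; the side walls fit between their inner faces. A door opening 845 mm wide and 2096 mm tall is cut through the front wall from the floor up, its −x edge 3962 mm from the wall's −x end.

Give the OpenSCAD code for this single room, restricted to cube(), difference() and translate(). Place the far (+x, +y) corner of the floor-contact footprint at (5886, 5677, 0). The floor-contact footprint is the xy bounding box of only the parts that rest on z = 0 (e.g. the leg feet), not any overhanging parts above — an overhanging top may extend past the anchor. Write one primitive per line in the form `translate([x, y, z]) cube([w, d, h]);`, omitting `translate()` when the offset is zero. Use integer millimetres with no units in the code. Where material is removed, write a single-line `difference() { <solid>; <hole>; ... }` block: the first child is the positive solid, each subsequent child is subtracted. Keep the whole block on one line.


difference() { translate([326, 407, 0]) cube([5560, 146, 2510]); translate([4288, 407, 0]) cube([845, 146, 2096]); }
translate([326, 5531, 0]) cube([5560, 146, 2510]);
translate([326, 553, 0]) cube([146, 4978, 2510]);
translate([5740, 553, 0]) cube([146, 4978, 2510]);


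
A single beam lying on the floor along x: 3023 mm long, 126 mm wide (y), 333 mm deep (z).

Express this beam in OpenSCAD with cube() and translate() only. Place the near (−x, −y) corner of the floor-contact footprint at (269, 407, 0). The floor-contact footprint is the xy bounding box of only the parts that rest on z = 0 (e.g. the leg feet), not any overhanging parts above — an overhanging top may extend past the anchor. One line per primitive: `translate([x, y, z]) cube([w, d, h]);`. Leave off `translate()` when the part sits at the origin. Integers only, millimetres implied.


translate([269, 407, 0]) cube([3023, 126, 333]);


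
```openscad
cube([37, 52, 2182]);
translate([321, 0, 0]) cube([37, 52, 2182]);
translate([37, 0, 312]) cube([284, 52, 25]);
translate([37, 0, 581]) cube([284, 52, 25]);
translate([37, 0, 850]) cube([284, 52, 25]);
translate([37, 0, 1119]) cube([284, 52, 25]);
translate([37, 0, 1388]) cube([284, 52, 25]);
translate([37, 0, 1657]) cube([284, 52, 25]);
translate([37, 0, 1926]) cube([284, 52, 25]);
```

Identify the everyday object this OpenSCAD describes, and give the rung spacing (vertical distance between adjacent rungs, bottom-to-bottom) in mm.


A ladder. The rung spacing is 269 mm.

Two tall 37×52 posts with 7 short bars between them — a ladder. Adjacent rungs sit at z = 312 and z = 581, so the spacing is 581 − 312 = 269 mm.


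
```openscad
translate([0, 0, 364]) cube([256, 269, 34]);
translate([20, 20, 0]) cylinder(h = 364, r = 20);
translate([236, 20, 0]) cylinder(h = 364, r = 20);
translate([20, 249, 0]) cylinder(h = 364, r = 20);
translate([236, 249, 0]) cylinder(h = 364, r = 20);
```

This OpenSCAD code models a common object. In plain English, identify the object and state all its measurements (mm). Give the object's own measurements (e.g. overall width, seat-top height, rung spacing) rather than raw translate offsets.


A simple wooden stool: a rectangular seat 256 mm (x) by 269 mm (y), 34 mm thick, top face at z = 398 mm, on four round legs, each 40 mm in diameter. The legs rest on z = 0, each leg's axis is inset half a diameter from the nearest pair of seat edges (so the leg's bounding box is flush with the corner).


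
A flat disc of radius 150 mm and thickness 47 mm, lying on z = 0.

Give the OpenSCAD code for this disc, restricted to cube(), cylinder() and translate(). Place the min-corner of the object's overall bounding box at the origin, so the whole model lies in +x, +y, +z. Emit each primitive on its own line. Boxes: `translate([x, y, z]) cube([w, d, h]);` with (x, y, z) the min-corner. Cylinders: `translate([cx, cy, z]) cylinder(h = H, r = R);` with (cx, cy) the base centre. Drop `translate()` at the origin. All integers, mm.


translate([150, 150, 0]) cylinder(h = 47, r = 150);


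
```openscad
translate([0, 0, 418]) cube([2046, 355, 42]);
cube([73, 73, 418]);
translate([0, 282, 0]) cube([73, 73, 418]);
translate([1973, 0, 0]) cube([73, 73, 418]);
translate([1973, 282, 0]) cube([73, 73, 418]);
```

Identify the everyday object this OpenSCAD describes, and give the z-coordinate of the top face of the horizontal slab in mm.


A bench. The seat-top height is 460 mm.

A long slab on four corner posts — a bench. The slab sits at z = 418 with thickness 42, so the top is 418 + 42 = 460 mm.


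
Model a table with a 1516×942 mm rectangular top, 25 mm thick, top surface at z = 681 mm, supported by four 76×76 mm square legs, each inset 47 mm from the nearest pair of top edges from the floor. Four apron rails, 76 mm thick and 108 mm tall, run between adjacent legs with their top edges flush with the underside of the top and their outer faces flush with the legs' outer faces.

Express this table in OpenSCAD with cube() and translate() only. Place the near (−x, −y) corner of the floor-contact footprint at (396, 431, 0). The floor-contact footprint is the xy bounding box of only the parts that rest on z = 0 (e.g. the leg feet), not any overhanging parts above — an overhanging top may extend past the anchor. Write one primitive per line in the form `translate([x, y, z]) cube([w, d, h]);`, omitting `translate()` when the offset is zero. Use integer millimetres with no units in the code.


translate([349, 384, 656]) cube([1516, 942, 25]);
translate([396, 431, 0]) cube([76, 76, 656]);
translate([1742, 431, 0]) cube([76, 76, 656]);
translate([396, 1203, 0]) cube([76, 76, 656]);
translate([1742, 1203, 0]) cube([76, 76, 656]);
translate([472, 431, 548]) cube([1270, 76, 108]);
translate([472, 1203, 548]) cube([1270, 76, 108]);
translate([396, 507, 548]) cube([76, 696, 108]);
translate([1742, 507, 548]) cube([76, 696, 108]);


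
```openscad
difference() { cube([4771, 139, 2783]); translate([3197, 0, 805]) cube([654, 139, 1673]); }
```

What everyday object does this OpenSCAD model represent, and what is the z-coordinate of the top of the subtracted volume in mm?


A wall with a window opening. The window head height is 2478 mm.

A wall with a rectangular opening subtracted — a window. Sill at z = 805, opening 1673 mm tall, so the head is at 805 + 1673 = 2478 mm.


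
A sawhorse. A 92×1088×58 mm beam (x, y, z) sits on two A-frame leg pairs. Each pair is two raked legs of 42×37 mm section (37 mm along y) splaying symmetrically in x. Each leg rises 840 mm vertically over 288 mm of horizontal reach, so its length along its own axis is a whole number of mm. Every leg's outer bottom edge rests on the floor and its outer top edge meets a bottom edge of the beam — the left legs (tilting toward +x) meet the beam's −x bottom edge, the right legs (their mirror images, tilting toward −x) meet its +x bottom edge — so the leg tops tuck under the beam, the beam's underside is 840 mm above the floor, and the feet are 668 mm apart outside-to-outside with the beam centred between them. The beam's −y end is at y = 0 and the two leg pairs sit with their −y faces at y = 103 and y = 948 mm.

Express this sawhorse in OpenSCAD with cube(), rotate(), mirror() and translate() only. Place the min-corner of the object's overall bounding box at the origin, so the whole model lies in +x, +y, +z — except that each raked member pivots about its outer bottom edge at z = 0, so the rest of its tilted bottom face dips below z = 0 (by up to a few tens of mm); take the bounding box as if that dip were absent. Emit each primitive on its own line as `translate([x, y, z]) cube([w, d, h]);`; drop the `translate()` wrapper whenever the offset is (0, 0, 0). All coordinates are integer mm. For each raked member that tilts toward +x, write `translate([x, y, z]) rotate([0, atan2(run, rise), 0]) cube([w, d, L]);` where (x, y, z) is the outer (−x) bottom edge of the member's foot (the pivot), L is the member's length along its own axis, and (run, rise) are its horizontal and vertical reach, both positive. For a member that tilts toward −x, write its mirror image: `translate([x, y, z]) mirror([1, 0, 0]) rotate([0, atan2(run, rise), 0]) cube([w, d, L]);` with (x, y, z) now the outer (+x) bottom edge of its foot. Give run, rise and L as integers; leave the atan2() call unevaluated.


translate([288, 0, 840]) cube([92, 1088, 58]);
translate([0, 103, 0]) rotate([0, atan2(288, 840), 0]) cube([42, 37, 888]);
translate([668, 103, 0]) mirror([1, 0, 0]) rotate([0, atan2(288, 840), 0]) cube([42, 37, 888]);
translate([0, 948, 0]) rotate([0, atan2(288, 840), 0]) cube([42, 37, 888]);
translate([668, 948, 0]) mirror([1, 0, 0]) rotate([0, atan2(288, 840), 0]) cube([42, 37, 888]);


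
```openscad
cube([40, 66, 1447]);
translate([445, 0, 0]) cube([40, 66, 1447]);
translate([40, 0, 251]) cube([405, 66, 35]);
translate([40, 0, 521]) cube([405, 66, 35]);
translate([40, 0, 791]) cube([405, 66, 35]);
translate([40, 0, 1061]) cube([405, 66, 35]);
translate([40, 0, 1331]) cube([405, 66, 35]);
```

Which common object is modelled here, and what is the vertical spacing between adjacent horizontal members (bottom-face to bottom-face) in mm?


A ladder. The rung spacing is 270 mm.

Two tall 40×66 posts with 5 short bars between them — a ladder. Adjacent rungs sit at z = 251 and z = 521, so the spacing is 521 − 251 = 270 mm.


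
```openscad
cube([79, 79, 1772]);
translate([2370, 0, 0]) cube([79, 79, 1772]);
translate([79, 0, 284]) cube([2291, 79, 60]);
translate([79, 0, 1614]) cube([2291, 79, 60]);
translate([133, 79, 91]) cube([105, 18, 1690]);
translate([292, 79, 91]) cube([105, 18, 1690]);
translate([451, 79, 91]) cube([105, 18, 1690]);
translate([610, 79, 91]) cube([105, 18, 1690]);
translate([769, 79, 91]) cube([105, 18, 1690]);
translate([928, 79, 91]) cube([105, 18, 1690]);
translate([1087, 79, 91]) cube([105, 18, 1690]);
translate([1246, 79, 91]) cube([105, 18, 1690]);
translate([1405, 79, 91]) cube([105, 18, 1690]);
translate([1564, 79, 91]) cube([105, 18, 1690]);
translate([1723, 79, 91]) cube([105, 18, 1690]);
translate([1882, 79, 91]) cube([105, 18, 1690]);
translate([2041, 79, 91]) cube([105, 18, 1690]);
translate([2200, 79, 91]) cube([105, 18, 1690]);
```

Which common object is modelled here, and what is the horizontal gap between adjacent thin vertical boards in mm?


A fence section. The picket gap is 54 mm.

Two posts, two rails, 14 pickets — a fence section. Span 2291 mm holds 14 pickets of 105 mm with 15 equal gaps: ⌊(2291 − 14·105) / 15⌋ = 54 mm.


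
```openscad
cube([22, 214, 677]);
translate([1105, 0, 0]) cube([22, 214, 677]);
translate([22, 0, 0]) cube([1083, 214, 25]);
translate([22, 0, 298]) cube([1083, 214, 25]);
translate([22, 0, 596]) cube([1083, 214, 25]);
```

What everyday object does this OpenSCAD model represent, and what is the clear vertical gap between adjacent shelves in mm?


A bookshelf. The clear shelf gap is 273 mm.

Two tall side panels with 3 horizontal boards between them — a bookshelf. The first two shelf undersides are at z = 0 and z = 298; with shelf thickness 25, the clear gap is 298 − 0 − 25 = 273 mm.


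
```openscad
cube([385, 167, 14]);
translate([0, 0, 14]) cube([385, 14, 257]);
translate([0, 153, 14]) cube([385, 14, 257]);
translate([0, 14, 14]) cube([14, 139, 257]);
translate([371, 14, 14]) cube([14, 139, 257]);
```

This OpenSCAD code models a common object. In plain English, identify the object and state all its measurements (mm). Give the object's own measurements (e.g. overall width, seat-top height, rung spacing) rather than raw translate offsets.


An open-topped rectangular box: outside dimensions 385×167×271 mm, with a uniform wall and base thickness of 14 mm. The base is a full 385×167 slab on the floor; four walls sit on top of the base. The front and back walls (the −y and +y sides) span the full width; the two side walls fit between them.


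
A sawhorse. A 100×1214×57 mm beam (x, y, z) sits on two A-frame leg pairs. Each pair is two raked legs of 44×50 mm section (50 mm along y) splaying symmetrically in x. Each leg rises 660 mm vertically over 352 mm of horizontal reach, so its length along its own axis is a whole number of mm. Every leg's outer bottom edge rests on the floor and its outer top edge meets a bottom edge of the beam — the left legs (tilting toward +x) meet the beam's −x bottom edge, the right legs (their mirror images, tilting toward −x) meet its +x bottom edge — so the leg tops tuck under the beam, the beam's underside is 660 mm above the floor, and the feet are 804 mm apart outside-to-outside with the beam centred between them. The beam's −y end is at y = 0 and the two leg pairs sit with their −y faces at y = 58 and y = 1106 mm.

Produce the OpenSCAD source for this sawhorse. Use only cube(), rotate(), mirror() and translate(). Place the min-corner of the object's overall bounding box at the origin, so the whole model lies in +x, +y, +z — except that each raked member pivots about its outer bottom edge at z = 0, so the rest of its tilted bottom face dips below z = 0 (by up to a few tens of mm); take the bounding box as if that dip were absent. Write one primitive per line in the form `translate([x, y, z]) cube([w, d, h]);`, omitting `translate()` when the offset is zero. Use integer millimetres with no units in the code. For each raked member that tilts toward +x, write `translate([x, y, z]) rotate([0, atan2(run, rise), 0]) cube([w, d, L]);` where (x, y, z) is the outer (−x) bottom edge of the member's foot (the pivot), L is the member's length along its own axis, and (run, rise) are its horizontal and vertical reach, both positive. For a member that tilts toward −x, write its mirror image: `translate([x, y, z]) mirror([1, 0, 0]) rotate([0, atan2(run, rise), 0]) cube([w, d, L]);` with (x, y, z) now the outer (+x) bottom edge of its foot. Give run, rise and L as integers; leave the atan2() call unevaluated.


// leg length = √(352² + 660²) = 748
// right-leg outer foot x = 2·352 + 100 = 804
// beam min-corner = (352, 0, 660)
translate([352, 0, 660]) cube([100, 1214, 57]);
translate([0, 58, 0]) rotate([0, atan2(352, 660), 0]) cube([44, 50, 748]);
translate([804, 58, 0]) mirror([1, 0, 0]) rotate([0, atan2(352, 660), 0]) cube([44, 50, 748]);
translate([0, 1106, 0]) rotate([0, atan2(352, 660), 0]) cube([44, 50, 748]);
translate([804, 1106, 0]) mirror([1, 0, 0]) rotate([0, atan2(352, 660), 0]) cube([44, 50, 748]);


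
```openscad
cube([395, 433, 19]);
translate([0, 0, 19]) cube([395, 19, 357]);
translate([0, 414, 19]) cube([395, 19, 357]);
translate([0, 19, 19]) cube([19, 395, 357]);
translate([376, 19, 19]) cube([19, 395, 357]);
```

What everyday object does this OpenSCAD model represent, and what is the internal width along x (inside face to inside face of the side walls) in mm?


An open box. The internal width is 357 mm.

A 395×433 base slab with four walls standing on it — an open box. The base is 395 mm wide and the walls are 19 mm thick, so the internal width is 395 − 2 × 19 = 357 mm.


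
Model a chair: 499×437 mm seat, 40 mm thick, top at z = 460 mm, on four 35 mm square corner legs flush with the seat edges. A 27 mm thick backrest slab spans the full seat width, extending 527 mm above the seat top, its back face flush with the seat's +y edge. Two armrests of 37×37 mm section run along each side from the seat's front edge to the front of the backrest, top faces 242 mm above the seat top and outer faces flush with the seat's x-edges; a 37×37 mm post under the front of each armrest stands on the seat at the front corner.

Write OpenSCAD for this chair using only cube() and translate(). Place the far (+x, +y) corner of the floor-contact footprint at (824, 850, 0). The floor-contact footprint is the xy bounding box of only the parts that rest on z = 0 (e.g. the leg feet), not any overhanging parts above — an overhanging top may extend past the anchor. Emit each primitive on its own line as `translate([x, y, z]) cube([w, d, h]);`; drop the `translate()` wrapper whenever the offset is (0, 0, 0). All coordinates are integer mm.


// leg_h = 460 - 40 = 420
// arm post h = 242 - 37 = 205
translate([325, 413, 420]) cube([499, 437, 40]);
translate([325, 413, 0]) cube([35, 35, 420]);
translate([789, 413, 0]) cube([35, 35, 420]);
translate([325, 815, 0]) cube([35, 35, 420]);
translate([789, 815, 0]) cube([35, 35, 420]);
translate([325, 823, 460]) cube([499, 27, 527]);
translate([325, 413, 665]) cube([37, 410, 37]);
translate([787, 413, 665]) cube([37, 410, 37]);
translate([325, 413, 460]) cube([37, 37, 205]);
translate([787, 413, 460]) cube([37, 37, 205]);
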